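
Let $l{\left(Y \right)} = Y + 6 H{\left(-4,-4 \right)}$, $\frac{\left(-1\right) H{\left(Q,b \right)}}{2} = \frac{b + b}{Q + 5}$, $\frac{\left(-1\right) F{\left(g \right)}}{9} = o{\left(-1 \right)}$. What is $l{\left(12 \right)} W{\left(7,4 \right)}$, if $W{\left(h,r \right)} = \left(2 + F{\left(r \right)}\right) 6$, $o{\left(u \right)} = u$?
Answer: $7128$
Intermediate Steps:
$F{\left(g \right)} = 9$ ($F{\left(g \right)} = \left(-9\right) \left(-1\right) = 9$)
$H{\left(Q,b \right)} = - \frac{4 b}{5 + Q}$ ($H{\left(Q,b \right)} = - 2 \frac{b + b}{Q + 5} = - 2 \frac{2 b}{5 + Q} = - \frac{4 b}{5 + Q}$)
$l{\left(Y \right)} = 96 + Y$ ($l{\left(Y \right)} = Y + 6 \left(\left(-4\right) \left(-4\right) \frac{1}{5 - 4}\right) = Y + 6 \left(\left(-4\right) \left(-4\right) 1^{-1}\right) = Y + 6 \left(\left(-4\right) \left(-4\right) 1\right) = Y + 6 \cdot 16 = Y + 96 = 96 + Y$)
$W{\left(h,r \right)} = 66$ ($W{\left(h,r \right)} = \left(2 + 9\right) 6 = 11 \cdot 6 = 66$)
$l{\left(12 \right)} W{\left(7,4 \right)} = \left(96 + 12\right) 66 = 108 \cdot 66 = 7128$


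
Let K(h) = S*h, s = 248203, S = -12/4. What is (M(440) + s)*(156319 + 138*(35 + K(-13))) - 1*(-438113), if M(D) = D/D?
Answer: 41334098437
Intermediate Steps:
S = -3 (S = -12*¼ = -3)
K(h) = -3*h
M(D) = 1
(M(440) + s)*(156319 + 138*(35 + K(-13))) - 1*(-438113) = (1 + 248203)*(156319 + 138*(35 - 3*(-13))) - 1*(-438113) = 248204*(156319 + 138*(35 + 39)) + 438113 = 248204*(156319 + 138*74) + 438113 = 248204*(156319 + 10212) + 438113 = 248204*166531 + 438113 = 41333660324 + 438113 = 41334098437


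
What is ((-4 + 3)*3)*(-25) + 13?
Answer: 88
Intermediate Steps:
((-4 + 3)*3)*(-25) + 13 = -1*3*(-25) + 13 = -3*(-25) + 13 = 75 + 13 = 88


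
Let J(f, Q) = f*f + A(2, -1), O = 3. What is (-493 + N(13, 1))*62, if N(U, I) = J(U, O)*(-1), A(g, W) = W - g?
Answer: -40858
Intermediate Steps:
J(f, Q) = -3 + f² (J(f, Q) = f*f + (-1 - 1*2) = f² + (-1 - 2) = f² - 3 = -3 + f²)
N(U, I) = 3 - U² (N(U, I) = (-3 + U²)*(-1) = 3 - U²)
(-493 + N(13, 1))*62 = (-493 + (3 - 1*13²))*62 = (-493 + (3 - 1*169))*62 = (-493 + (3 - 169))*62 = (-493 - 166)*62 = -659*62 = -40858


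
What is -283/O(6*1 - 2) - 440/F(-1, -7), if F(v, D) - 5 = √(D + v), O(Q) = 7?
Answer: (-566*√2 + 4495*I)/(7*(-5*I + 2*√2)) ≈ -107.1 + 37.712*I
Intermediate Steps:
F(v, D) = 5 + √(D + v)
-283/O(6*1 - 2) - 440/F(-1, -7) = -283/7 - 440/(5 + √(-7 - 1)) = -283*⅐ - 440/(5 + √(-8)) = -283/7 - 440/(5 + 2*I*√2)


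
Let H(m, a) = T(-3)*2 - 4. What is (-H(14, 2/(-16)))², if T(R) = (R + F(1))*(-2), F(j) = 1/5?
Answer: 1296/25 ≈ 51.840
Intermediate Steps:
F(j) = ⅕
T(R) = -⅖ - 2*R (T(R) = (R + ⅕)*(-2) = (⅕ + R)*(-2) = -⅖ - 2*R)
H(m, a) = 36/5 (H(m, a) = (-⅖ - 2*(-3))*2 - 4 = (-⅖ + 6)*2 - 4 = (28/5)*2 - 4 = 56/5 - 4 = 36/5)
(-H(14, 2/(-16)))² = (-1*36/5)² = (-36/5)² = 1296/25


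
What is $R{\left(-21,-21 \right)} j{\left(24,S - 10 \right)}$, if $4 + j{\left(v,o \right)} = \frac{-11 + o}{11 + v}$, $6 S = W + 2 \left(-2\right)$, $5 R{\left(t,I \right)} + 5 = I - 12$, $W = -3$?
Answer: $\frac{2641}{75} \approx 35.213$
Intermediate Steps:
$R{\left(t,I \right)} = - \frac{17}{5} + \frac{I}{5}$ ($R{\left(t,I \right)} = -1 + \frac{I - 12}{5} = -1 + \frac{-12 + I}{5} = -1 + \left(- \frac{12}{5} + \frac{I}{5}\right) = - \frac{17}{5} + \frac{I}{5}$)
$S = - \frac{7}{6}$ ($S = \frac{-3 + 2 \left(-2\right)}{6} = \frac{-3 - 4}{6} = \frac{1}{6} \left(-7\right) = - \frac{7}{6} \approx -1.1667$)
$j{\left(v,o \right)} = -4 + \frac{-11 + o}{11 + v}$
$R{\left(-21,-21 \right)} j{\left(24,S - 10 \right)} = \left(- \frac{17}{5} + \frac{1}{5} \left(-21\right)\right) \frac{-55 - \frac{67}{6} - 96}{11 + 24} = \left(- \frac{17}{5} - \frac{21}{5}\right) \frac{-55 - \frac{67}{6} - 96}{35} = - \frac{38 \frac{-55 - \frac{67}{6} - 96}{35}}{5} = - \frac{38 \cdot \frac{1}{35} \left(- \frac{973}{6}\right)}{5} = \left(- \frac{38}{5}\right) \left(- \frac{139}{30}\right) = \frac{2641}{75}$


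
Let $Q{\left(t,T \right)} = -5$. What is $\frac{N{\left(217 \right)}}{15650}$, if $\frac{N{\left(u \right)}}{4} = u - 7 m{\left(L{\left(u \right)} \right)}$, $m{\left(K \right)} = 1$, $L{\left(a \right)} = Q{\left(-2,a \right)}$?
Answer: $\frac{84}{1565} \approx 0.053674$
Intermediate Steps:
$L{\left(a \right)} = -5$
$N{\left(u \right)} = -28 + 4 u$ ($N{\left(u \right)} = 4 \left(u - 7\right) = 4 \left(-7 + u\right) = -28 + 4 u$)
$\frac{N{\left(217 \right)}}{15650} = \frac{-28 + 4 \cdot 217}{15650} = \left(-28 + 868\right) \frac{1}{15650} = 840 \cdot \frac{1}{15650} = \frac{84}{1565}$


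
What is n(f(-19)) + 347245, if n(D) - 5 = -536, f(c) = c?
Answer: 346714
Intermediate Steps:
n(D) = -531 (n(D) = 5 - 536 = -531)
n(f(-19)) + 347245 = -531 + 347245 = 346714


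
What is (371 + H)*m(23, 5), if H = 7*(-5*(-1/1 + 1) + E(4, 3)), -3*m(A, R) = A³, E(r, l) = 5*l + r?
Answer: -2044056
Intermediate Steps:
E(r, l) = r + 5*l
m(A, R) = -A³/3
H = 133 (H = 7*(-5*(-1/1 + 1) + (4 + 5*3)) = 7*(-5*(-1*1 + 1) + (4 + 15)) = 7*(-5*(-1 + 1) + 19) = 7*(-5*0 + 19) = 7*(0 + 19) = 7*19 = 133)
(371 + H)*m(23, 5) = (371 + 133)*(-⅓*23³) = 504*(-⅓*12167) = 504*(-12167/3) = -2044056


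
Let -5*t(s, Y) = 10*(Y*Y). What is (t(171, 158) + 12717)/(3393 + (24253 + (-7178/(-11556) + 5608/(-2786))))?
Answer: -299502185094/222504651049 ≈ -1.3460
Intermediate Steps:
t(s, Y) = -2*Y**2 (t(s, Y) = -2*Y*Y = -2*Y**2)
(t(171, 158) + 12717)/(3393 + (24253 + (-7178/(-11556) + 5608/(-2786)))) = (-2*158**2 + 12717)/(3393 + (24253 + (-7178/(-11556) + 5608/(-2786)))) = (-2*24964 + 12717)/(3393 + (24253 + (-7178*(-1/11556) + 5608*(-1/2786)))) = (-49928 + 12717)/(3393 + (24253 + (3589/5778 - 2804/1393))) = -37211/(3393 + (24253 - 11202035/8048754)) = -37211/(3393 + 195195228727/8048754) = -37211/222504651049/8048754 = -37211*8048754/222504651049 = -299502185094/222504651049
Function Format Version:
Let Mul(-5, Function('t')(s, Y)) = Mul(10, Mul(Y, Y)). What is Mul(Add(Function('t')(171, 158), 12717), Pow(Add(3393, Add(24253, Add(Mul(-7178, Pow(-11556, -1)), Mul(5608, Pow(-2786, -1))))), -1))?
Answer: Rational(-299502185094, 222504651049) ≈ -1.3460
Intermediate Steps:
Function('t')(s, Y) = Mul(-2, Pow(Y, 2)) (Function('t')(s, Y) = Mul(Rational(-1, 5), Mul(10, Mul(Y, Y))) = Mul(Rational(-1, 5), Mul(10, Pow(Y, 2))) = Mul(-2, Pow(Y, 2)))
Mul(Add(Function('t')(171, 158), 12717), Pow(Add(3393, Add(24253, Add(Mul(-7178, Pow(-11556, -1)), Mul(5608, Pow(-2786, -1))))), -1)) = Mul(Add(Mul(-2, Pow(158, 2)), 12717), Pow(Add(3393, Add(24253, Add(Mul(-7178, Pow(-11556, -1)), Mul(5608, Pow(-2786, -1))))), -1)) = Mul(Add(Mul(-2, 24964), 12717), Pow(Add(3393, Add(24253, Add(Mul(-7178, Rational(-1, 11556)), Mul(5608, Rational(-1, 2786))))), -1)) = Mul(Add(-49928, 12717), Pow(Add(3393, Add(24253, Add(Rational(3589, 5778), Rational(-2804, 1393)))), -1)) = Mul(-37211, Pow(Add(3393, Add(24253, Rational(-11202035, 8048754))), -1)) = Mul(-37211, Pow(Add(3393, Rational(195195228727, 8048754)), -1)) = Mul(-37211, Pow(Rational(222504651049, 8048754), -1)) = Mul(-37211, Rational(8048754, 222504651049)) = Rational(-299502185094, 222504651049)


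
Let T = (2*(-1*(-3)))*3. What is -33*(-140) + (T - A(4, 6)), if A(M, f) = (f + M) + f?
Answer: 4622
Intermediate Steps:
A(M, f) = M + 2*f (A(M, f) = (M + f) + f = M + 2*f)
T = 18 (T = (2*3)*3 = 6*3 = 18)
-33*(-140) + (T - A(4, 6)) = -33*(-140) + (18 - (4 + 2*6)) = 4620 + (18 - (4 + 12)) = 4620 + (18 - 1*16) = 4620 + (18 - 16) = 4620 + 2 = 4622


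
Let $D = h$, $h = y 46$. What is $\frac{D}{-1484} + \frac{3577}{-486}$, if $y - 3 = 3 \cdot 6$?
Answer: $- \frac{103174}{12879} \approx -8.011$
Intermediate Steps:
$y = 21$ ($y = 3 + 3 \cdot 6 = 3 + 18 = 21$)
$h = 966$ ($h = 21 \cdot 46 = 966$)
$D = 966$
$\frac{D}{-1484} + \frac{3577}{-486} = \frac{966}{-1484} + \frac{3577}{-486} = 966 \left(- \frac{1}{1484}\right) + 3577 \left(- \frac{1}{486}\right) = - \frac{69}{106} - \frac{3577}{486} = - \frac{103174}{12879}$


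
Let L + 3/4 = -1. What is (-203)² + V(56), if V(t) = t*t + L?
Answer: 177373/4 ≈ 44343.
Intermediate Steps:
L = -7/4 (L = -¾ - 1 = -7/4 ≈ -1.7500)
V(t) = -7/4 + t² (V(t) = t*t - 7/4 = t² - 7/4 = -7/4 + t²)
(-203)² + V(56) = (-203)² + (-7/4 + 56²) = 41209 + (-7/4 + 3136) = 41209 + 12537/4 = 177373/4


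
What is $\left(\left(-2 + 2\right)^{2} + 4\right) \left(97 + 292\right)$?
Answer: $1556$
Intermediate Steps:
$\left(\left(-2 + 2\right)^{2} + 4\right) \left(97 + 292\right) = \left(0^{2} + 4\right) 389 = \left(0 + 4\right) 389 = 4 \cdot 389 = 1556$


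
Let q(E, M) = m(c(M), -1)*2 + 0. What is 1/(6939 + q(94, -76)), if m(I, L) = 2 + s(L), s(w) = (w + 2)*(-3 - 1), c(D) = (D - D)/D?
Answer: 1/6935 ≈ 0.00014420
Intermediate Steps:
c(D) = 0 (c(D) = 0/D = 0)
s(w) = -8 - 4*w (s(w) = (2 + w)*(-4) = -8 - 4*w)
m(I, L) = -6 - 4*L (m(I, L) = 2 + (-8 - 4*L) = -6 - 4*L)
q(E, M) = -4 (q(E, M) = (-6 - 4*(-1))*2 + 0 = (-6 + 4)*2 + 0 = -2*2 + 0 = -4 + 0 = -4)
1/(6939 + q(94, -76)) = 1/(6939 - 4) = 1/6935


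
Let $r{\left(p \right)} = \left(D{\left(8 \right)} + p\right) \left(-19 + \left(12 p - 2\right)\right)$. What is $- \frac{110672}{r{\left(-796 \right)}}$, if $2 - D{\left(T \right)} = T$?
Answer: $- \frac{55336}{3838773} \approx -0.014415$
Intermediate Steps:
$D{\left(T \right)} = 2 - T$
$r{\left(p \right)} = \left(-21 + 12 p\right) \left(-6 + p\right)$ ($r{\left(p \right)} = \left(\left(2 - 8\right) + p\right) \left(-19 + \left(12 p - 2\right)\right) = \left(\left(2 - 8\right) + p\right) \left(-19 + \left(-2 + 12 p\right)\right) = \left(-6 + p\right) \left(-21 + 12 p\right) = \left(-21 + 12 p\right) \left(-6 + p\right)$)
$- \frac{110672}{r{\left(-796 \right)}} = - \frac{110672}{126 - -74028 + 12 \left(-796\right)^{2}} = - \frac{110672}{126 + 74028 + 12 \cdot 633616} = - \frac{110672}{126 + 74028 + 7603392} = - \frac{110672}{7677546} = \left(-110672\right) \frac{1}{7677546} = - \frac{55336}{3838773}$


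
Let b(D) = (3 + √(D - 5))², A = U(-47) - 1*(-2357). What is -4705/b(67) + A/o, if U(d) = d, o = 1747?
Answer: -577105295/4907323 + 28230*√62/2809 ≈ -38.468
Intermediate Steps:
A = 2310 (A = -47 - 1*(-2357) = -47 + 2357 = 2310)
b(D) = (3 + √(-5 + D))²
-4705/b(67) + A/o = -4705/(3 + √(-5 + 67))² + 2310/1747 = -4705/(3 + √62)² + 2310*(1/1747) = -4705/(3 + √62)² + 2310/1747 = 2310/1747 - 4705/(3 + √62)²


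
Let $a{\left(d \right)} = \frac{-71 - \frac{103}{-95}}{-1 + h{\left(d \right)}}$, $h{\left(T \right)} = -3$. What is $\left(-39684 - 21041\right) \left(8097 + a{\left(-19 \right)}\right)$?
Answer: $- \frac{18724565895}{38} \approx -4.9275 \cdot 10^{8}$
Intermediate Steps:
$a{\left(d \right)} = \frac{3321}{190}$ ($a{\left(d \right)} = \frac{-71 - \frac{103}{-95}}{-1 - 3} = \frac{-71 - - \frac{103}{95}}{-4} = \left(-71 + \frac{103}{95}\right) \left(- \frac{1}{4}\right) = \left(- \frac{6642}{95}\right) \left(- \frac{1}{4}\right) = \frac{3321}{190}$)
$\left(-39684 - 21041\right) \left(8097 + a{\left(-19 \right)}\right) = \left(-39684 - 21041\right) \left(8097 + \frac{3321}{190}\right) = \left(-60725\right) \frac{1541751}{190} = - \frac{18724565895}{38}$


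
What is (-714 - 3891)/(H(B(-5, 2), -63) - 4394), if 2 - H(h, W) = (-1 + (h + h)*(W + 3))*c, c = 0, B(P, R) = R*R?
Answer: 1535/1464 ≈ 1.0485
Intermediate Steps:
B(P, R) = R²
H(h, W) = 2 (H(h, W) = 2 - (-1 + (h + h)*(W + 3))*0 = 2 - (-1 + (2*h)*(3 + W))*0 = 2 - (-1 + 2*h*(3 + W))*0 = 2 - 1*0 = 2 + 0 = 2)
(-714 - 3891)/(H(B(-5, 2), -63) - 4394) = (-714 - 3891)/(2 - 4394) = -4605/(-4392) = -4605*(-1/4392) = 1535/1464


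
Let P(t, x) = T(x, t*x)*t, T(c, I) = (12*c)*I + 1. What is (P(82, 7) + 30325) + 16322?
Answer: 4000441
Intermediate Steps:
T(c, I) = 1 + 12*I*c (T(c, I) = 12*I*c + 1 = 1 + 12*I*c)
P(t, x) = t*(1 + 12*t*x**2) (P(t, x) = (1 + 12*(t*x)*x)*t = (1 + 12*t*x**2)*t = t*(1 + 12*t*x**2))
(P(82, 7) + 30325) + 16322 = (82*(1 + 12*82*7**2) + 30325) + 16322 = (82*(1 + 12*82*49) + 30325) + 16322 = (82*(1 + 48216) + 30325) + 16322 = (82*48217 + 30325) + 16322 = (3953794 + 30325) + 16322 = 3984119 + 16322 = 4000441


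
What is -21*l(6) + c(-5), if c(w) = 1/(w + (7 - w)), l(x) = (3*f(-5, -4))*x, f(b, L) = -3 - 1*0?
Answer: 7939/7 ≈ 1134.1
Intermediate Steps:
f(b, L) = -3 (f(b, L) = -3 + 0 = -3)
l(x) = -9*x (l(x) = (3*(-3))*x = -9*x)
c(w) = ⅐ (c(w) = 1/7 = ⅐)
-21*l(6) + c(-5) = -(-189)*6 + ⅐ = -21*(-54) + ⅐ = 1134 + ⅐ = 7939/7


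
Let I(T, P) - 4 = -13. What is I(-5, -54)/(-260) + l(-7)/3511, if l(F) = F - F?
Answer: 9/260 ≈ 0.034615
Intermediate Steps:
l(F) = 0
I(T, P) = -9 (I(T, P) = 4 - 13 = -9)
I(-5, -54)/(-260) + l(-7)/3511 = -9/(-260) + 0/3511 = -9*(-1/260) + 0*(1/3511) = 9/260 + 0 = 9/260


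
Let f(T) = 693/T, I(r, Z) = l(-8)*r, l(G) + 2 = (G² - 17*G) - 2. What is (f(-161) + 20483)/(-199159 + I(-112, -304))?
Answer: -471010/5085553 ≈ -0.092617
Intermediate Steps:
l(G) = -4 + G² - 17*G (l(G) = -2 + ((G² - 17*G) - 2) = -2 + (-2 + G² - 17*G) = -4 + G² - 17*G)
I(r, Z) = 196*r (I(r, Z) = (-4 + (-8)² - 17*(-8))*r = (-4 + 64 + 136)*r = 196*r)
(f(-161) + 20483)/(-199159 + I(-112, -304)) = (693/(-161) + 20483)/(-199159 + 196*(-112)) = (693*(-1/161) + 20483)/(-199159 - 21952) = (-99/23 + 20483)/(-221111) = (471010/23)*(-1/221111) = -471010/5085553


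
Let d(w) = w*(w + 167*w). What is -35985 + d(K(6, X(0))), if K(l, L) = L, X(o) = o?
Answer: -35985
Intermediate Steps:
d(w) = 168*w² (d(w) = w*(168*w) = 168*w²)
-35985 + d(K(6, X(0))) = -35985 + 168*0² = -35985 + 168*0 = -35985 + 0 = -35985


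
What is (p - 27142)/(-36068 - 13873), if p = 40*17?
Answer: 26462/49941 ≈ 0.52987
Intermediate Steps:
p = 680
(p - 27142)/(-36068 - 13873) = (680 - 27142)/(-36068 - 13873) = -26462/(-49941) = -26462*(-1/49941) = 26462/49941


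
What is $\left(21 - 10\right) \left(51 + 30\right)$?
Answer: $891$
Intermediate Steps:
$\left(21 - 10\right) \left(51 + 30\right) = 11 \cdot 81 = 891$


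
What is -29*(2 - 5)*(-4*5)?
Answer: -1740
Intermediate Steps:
-29*(2 - 5)*(-4*5) = -(-87)*(-20) = -29*60 = -1740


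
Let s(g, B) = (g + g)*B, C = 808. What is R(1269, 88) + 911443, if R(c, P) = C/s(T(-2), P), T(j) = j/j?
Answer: 20051847/22 ≈ 9.1145e+5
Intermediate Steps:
T(j) = 1
s(g, B) = 2*B*g (s(g, B) = (2*g)*B = 2*B*g)
R(c, P) = 404/P (R(c, P) = 808/((2*P*1)) = 808/((2*P)) = 808*(1/(2*P)) = 404/P)
R(1269, 88) + 911443 = 404/88 + 911443 = 404*(1/88) + 911443 = 101/22 + 911443 = 20051847/22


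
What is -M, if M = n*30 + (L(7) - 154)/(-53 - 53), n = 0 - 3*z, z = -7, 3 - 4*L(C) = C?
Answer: -66935/106 ≈ -631.46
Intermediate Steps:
L(C) = ¾ - C/4
n = 21 (n = 0 - 3*(-7) = 0 + 21 = 21)
M = 66935/106 (M = 21*30 + ((¾ - ¼*7) - 154)/(-53 - 53) = 630 + ((¾ - 7/4) - 154)/(-106) = 630 + (-1 - 154)*(-1/106) = 630 - 155*(-1/106) = 630 + 155/106 = 66935/106 ≈ 631.46)
-M = -1*66935/106 = -66935/106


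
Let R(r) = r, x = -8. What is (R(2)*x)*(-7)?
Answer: 112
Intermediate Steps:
(R(2)*x)*(-7) = (2*(-8))*(-7) = -16*(-7) = 112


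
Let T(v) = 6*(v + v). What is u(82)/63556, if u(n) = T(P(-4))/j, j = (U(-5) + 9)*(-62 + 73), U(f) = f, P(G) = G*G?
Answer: 12/174779 ≈ 6.8658e-5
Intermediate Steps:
P(G) = G**2
T(v) = 12*v (T(v) = 6*(2*v) = 12*v)
j = 44 (j = (-5 + 9)*(-62 + 73) = 4*11 = 44)
u(n) = 48/11 (u(n) = (12*(-4)**2)/44 = (12*16)*(1/44) = 192*(1/44) = 48/11)
u(82)/63556 = (48/11)/63556 = (48/11)*(1/63556) = 12/174779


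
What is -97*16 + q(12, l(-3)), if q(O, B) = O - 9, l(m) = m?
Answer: -1549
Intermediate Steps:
q(O, B) = -9 + O
-97*16 + q(12, l(-3)) = -97*16 + (-9 + 12) = -1552 + 3 = -1549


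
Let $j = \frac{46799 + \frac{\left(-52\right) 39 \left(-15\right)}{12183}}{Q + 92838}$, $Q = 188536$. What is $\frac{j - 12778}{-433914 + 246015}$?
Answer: $\frac{14600717042413}{214704636390786} \approx 0.068004$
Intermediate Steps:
$j = \frac{190060879}{1142659814}$ ($j = \frac{46799 + \frac{\left(-52\right) 39 \left(-15\right)}{12183}}{188536 + 92838} = \frac{46799 + \left(-2028\right) \left(-15\right) \frac{1}{12183}}{281374} = \left(46799 + 30420 \cdot \frac{1}{12183}\right) \frac{1}{281374} = \left(46799 + \frac{10140}{4061}\right) \frac{1}{281374} = \frac{190060879}{4061} \cdot \frac{1}{281374} = \frac{190060879}{1142659814} \approx 0.16633$)
$\frac{j - 12778}{-433914 + 246015} = \frac{\frac{190060879}{1142659814} - 12778}{-433914 + 246015} = - \frac{14600717042413}{1142659814 \left(-187899\right)} = \left(- \frac{14600717042413}{1142659814}\right) \left(- \frac{1}{187899}\right) = \frac{14600717042413}{214704636390786}$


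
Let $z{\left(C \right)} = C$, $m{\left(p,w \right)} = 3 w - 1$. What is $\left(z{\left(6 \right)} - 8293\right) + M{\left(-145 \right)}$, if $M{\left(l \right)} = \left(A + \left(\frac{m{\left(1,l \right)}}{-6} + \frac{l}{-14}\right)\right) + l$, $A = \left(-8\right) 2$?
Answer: $- \frac{351329}{42} \approx -8365.0$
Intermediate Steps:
$m{\left(p,w \right)} = -1 + 3 w$
$A = -16$
$M{\left(l \right)} = - \frac{95}{6} + \frac{3 l}{7}$ ($M{\left(l \right)} = \left(-16 + \left(\frac{-1 + 3 l}{-6} + \frac{l}{-14}\right)\right) + l = \left(-16 + \left(\left(-1 + 3 l\right) \left(- \frac{1}{6}\right) + l \left(- \frac{1}{14}\right)\right)\right) + l = \left(-16 - \left(- \frac{1}{6} + \frac{4 l}{7}\right)\right) + l = \left(- \frac{95}{6} - \frac{4 l}{7}\right) + l = - \frac{95}{6} + \frac{3 l}{7}$)
$\left(z{\left(6 \right)} - 8293\right) + M{\left(-145 \right)} = \left(6 - 8293\right) + \left(- \frac{95}{6} + \frac{3}{7} \left(-145\right)\right) = -8287 - \frac{3275}{42} = - \frac{351329}{42}$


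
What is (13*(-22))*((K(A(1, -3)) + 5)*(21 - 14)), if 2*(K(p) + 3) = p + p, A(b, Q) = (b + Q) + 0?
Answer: 0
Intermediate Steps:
A(b, Q) = Q + b (A(b, Q) = (Q + b) + 0 = Q + b)
K(p) = -3 + p (K(p) = -3 + (p + p)/2 = -3 + (2*p)/2 = -3 + p)
(13*(-22))*((K(A(1, -3)) + 5)*(21 - 14)) = (13*(-22))*(((-3 + (-3 + 1)) + 5)*(21 - 14)) = -286*((-3 - 2) + 5)*7 = -286*(-5 + 5)*7 = -0*7 = -286*0 = 0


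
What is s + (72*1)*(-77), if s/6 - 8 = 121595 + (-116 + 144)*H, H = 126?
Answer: 745242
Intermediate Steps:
s = 750786 (s = 48 + 6*(121595 + (-116 + 144)*126) = 48 + 6*(121595 + 28*126) = 48 + 6*(121595 + 3528) = 48 + 6*125123 = 48 + 750738 = 750786)
s + (72*1)*(-77) = 750786 + (72*1)*(-77) = 750786 + 72*(-77) = 750786 - 5544 = 745242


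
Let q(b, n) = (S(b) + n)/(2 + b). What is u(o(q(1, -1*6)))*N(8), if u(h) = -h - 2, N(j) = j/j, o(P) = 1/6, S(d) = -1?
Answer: -13/6 ≈ -2.1667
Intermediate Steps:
q(b, n) = (-1 + n)/(2 + b)
o(P) = ⅙ (o(P) = 1*(⅙) = ⅙)
N(j) = 1
u(h) = -2 - h
u(o(q(1, -1*6)))*N(8) = (-2 - 1*⅙)*1 = (-2 - ⅙)*1 = -13/6*1 = -13/6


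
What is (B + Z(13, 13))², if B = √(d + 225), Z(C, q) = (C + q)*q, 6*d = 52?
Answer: (1014 + √2103)²/9 ≈ 1.2481e+5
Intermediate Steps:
d = 26/3 (d = (⅙)*52 = 26/3 ≈ 8.6667)
Z(C, q) = q*(C + q)
B = √2103/3 (B = √(26/3 + 225) = √(701/3) = √2103/3 ≈ 15.286)
(B + Z(13, 13))² = (√2103/3 + 13*(13 + 13))² = (√2103/3 + 13*26)² = (√2103/3 + 338)² = (338 + √2103/3)²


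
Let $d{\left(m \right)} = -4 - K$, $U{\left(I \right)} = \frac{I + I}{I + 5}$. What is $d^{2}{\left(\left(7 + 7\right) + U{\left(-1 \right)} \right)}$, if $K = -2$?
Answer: $4$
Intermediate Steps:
$U{\left(I \right)} = \frac{2 I}{5 + I}$
$d{\left(m \right)} = -2$ ($d{\left(m \right)} = -4 - -2 = -4 + 2 = -2$)
$d^{2}{\left(\left(7 + 7\right) + U{\left(-1 \right)} \right)} = \left(-2\right)^{2} = 4$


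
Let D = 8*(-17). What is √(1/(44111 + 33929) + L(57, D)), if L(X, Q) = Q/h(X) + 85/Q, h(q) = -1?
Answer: √51529158415/19510 ≈ 11.635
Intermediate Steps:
D = -136
L(X, Q) = -Q + 85/Q (L(X, Q) = Q/(-1) + 85/Q = Q*(-1) + 85/Q = -Q + 85/Q)
√(1/(44111 + 33929) + L(57, D)) = √(1/(44111 + 33929) + (-1*(-136) + 85/(-136))) = √(1/78040 + (136 + 85*(-1/136))) = √(1/78040 + (136 - 5/8)) = √(1/78040 + 1083/8) = √(5282333/39020) = √51529158415/19510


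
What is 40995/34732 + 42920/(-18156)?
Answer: -186598055/157648548 ≈ -1.1836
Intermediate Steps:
40995/34732 + 42920/(-18156) = 40995*(1/34732) + 42920*(-1/18156) = 40995/34732 - 10730/4539 = -186598055/157648548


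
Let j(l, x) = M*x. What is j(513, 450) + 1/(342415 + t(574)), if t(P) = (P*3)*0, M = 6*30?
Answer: 27735615001/342415 ≈ 81000.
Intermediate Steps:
M = 180
t(P) = 0 (t(P) = (3*P)*0 = 0)
j(l, x) = 180*x
j(513, 450) + 1/(342415 + t(574)) = 180*450 + 1/(342415 + 0) = 81000 + 1/342415 = 27735615001/342415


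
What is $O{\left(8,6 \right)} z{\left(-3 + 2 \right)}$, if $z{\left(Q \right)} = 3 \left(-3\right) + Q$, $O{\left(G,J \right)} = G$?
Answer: $-80$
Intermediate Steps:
$z{\left(Q \right)} = -9 + Q$
$O{\left(8,6 \right)} z{\left(-3 + 2 \right)} = 8 \left(-9 + \left(-3 + 2\right)\right) = 8 \left(-9 - 1\right) = 8 \left(-10\right) = -80$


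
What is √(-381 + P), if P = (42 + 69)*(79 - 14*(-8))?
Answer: 2*√5205 ≈ 144.29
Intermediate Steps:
P = 21201 (P = 111*(79 + 112) = 111*191 = 21201)
√(-381 + P) = √(-381 + 21201) = √20820 = 2*√5205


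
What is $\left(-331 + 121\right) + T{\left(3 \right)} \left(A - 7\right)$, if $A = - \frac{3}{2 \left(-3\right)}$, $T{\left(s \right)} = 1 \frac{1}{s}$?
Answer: $- \frac{1273}{6} \approx -212.17$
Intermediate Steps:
$T{\left(s \right)} = \frac{1}{s}$
$A = \frac{1}{2}$ ($A = - \frac{3}{-6} = \left(-3\right) \left(- \frac{1}{6}\right) = \frac{1}{2} \approx 0.5$)
$\left(-331 + 121\right) + T{\left(3 \right)} \left(A - 7\right) = \left(-331 + 121\right) + \frac{\frac{1}{2} - 7}{3} = -210 + \frac{1}{3} \left(- \frac{13}{2}\right) = -210 - \frac{13}{6} = - \frac{1273}{6}$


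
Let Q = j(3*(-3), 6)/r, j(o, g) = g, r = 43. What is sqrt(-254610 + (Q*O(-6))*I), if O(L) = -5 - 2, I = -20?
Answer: I*sqrt(470737770)/43 ≈ 504.57*I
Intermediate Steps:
O(L) = -7
Q = 6/43 ≈ 0.13953
sqrt(-254610 + (Q*O(-6))*I) = sqrt(-254610 + ((6/43)*(-7))*(-20)) = sqrt(-254610 - 42/43*(-20)) = sqrt(-254610 + 840/43) = sqrt(-10947390/43) = I*sqrt(470737770)/43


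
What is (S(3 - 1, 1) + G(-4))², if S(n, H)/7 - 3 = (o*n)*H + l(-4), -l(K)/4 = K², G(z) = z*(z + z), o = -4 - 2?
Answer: 229441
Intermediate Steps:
o = -6
G(z) = 2*z² (G(z) = z*(2*z) = 2*z²)
l(K) = -4*K²
S(n, H) = -427 - 42*H*n (S(n, H) = 21 + 7*((-6*n)*H - 4*(-4)²) = 21 + 7*(-6*H*n - 4*16) = 21 + 7*(-6*H*n - 64) = 21 + 7*(-64 - 6*H*n) = 21 + (-448 - 42*H*n) = -427 - 42*H*n)
(S(3 - 1, 1) + G(-4))² = ((-427 - 42*1*(3 - 1)) + 2*(-4)²)² = ((-427 - 42*1*2) + 2*16)² = ((-427 - 84) + 32)² = (-511 + 32)² = (-479)² = 229441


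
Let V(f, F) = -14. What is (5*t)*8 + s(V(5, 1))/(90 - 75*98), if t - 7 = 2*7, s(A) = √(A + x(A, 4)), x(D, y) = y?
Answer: 840 - I*√10/7260 ≈ 840.0 - 0.00043558*I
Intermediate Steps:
s(A) = √(4 + A) (s(A) = √(A + 4) = √(4 + A))
t = 21 (t = 7 + 2*7 = 7 + 14 = 21)
(5*t)*8 + s(V(5, 1))/(90 - 75*98) = (5*21)*8 + √(4 - 14)/(90 - 75*98) = 105*8 + √(-10)/(90 - 7350) = 840 + (I*√10)/(-7260) = 840 + (I*√10)*(-1/7260) = 840 - I*√10/7260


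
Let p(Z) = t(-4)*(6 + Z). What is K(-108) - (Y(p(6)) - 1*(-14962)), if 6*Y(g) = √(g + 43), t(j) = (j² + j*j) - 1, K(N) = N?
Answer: -15070 - √415/6 ≈ -15073.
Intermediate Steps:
t(j) = -1 + 2*j² (t(j) = (j² + j²) - 1 = 2*j² - 1 = -1 + 2*j²)
p(Z) = 186 + 31*Z (p(Z) = (-1 + 2*(-4)²)*(6 + Z) = (-1 + 2*16)*(6 + Z) = (-1 + 32)*(6 + Z) = 31*(6 + Z) = 186 + 31*Z)
Y(g) = √(43 + g)/6 (Y(g) = √(g + 43)/6 = √(43 + g)/6)
K(-108) - (Y(p(6)) - 1*(-14962)) = -108 - (√(43 + (186 + 31*6))/6 - 1*(-14962)) = -108 - (√(43 + (186 + 186))/6 + 14962) = -108 - (√(43 + 372)/6 + 14962) = -108 - (√415/6 + 14962) = -108 - (14962 + √415/6) = -108 + (-14962 - √415/6) = -15070 - √415/6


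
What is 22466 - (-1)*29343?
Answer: 51809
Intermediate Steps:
22466 - (-1)*29343 = 22466 - 1*(-29343) = 22466 + 29343 = 51809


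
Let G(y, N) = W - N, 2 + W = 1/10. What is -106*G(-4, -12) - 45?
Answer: -5578/5 ≈ -1115.6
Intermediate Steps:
W = -19/10 (W = -2 + 1/10 = -19/10 ≈ -1.9000)
G(y, N) = -19/10 - N
-106*G(-4, -12) - 45 = -106*(-19/10 - 1*(-12)) - 45 = -106*(-19/10 + 12) - 45 = -106*101/10 - 45 = -5353/5 - 45 = -5578/5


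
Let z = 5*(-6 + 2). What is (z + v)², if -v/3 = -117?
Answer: 109561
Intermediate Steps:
z = -20 (z = 5*(-4) = -20)
v = 351 (v = -3*(-117) = 351)
(z + v)² = (-20 + 351)² = 331² = 109561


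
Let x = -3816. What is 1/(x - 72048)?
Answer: -1/75864 ≈ -1.3181e-5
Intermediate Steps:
1/(x - 72048) = 1/(-3816 - 72048) = 1/(-75864) = -1/75864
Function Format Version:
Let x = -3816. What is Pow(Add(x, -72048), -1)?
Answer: Rational(-1, 75864) ≈ -1.3181e-5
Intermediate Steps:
Pow(Add(x, -72048), -1) = Pow(Add(-3816, -72048), -1) = Pow(-75864, -1) = Rational(-1, 75864)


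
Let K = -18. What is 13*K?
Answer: -234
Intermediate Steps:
13*K = 13*(-18) = -234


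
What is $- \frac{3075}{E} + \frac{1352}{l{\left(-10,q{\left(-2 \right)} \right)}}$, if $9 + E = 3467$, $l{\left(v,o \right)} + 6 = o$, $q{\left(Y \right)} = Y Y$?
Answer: $- \frac{2340683}{3458} \approx -676.89$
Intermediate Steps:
$q{\left(Y \right)} = Y^{2}$
$l{\left(v,o \right)} = -6 + o$
$E = 3458$ ($E = -9 + 3467 = 3458$)
$- \frac{3075}{E} + \frac{1352}{l{\left(-10,q{\left(-2 \right)} \right)}} = - \frac{3075}{3458} + \frac{1352}{-6 + \left(-2\right)^{2}} = \left(-3075\right) \frac{1}{3458} + \frac{1352}{-6 + 4} = - \frac{3075}{3458} + \frac{1352}{-2} = - \frac{3075}{3458} + 1352 \left(- \frac{1}{2}\right) = - \frac{3075}{3458} - 676 = - \frac{2340683}{3458}$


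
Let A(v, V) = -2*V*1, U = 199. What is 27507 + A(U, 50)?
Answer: 27407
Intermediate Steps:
A(v, V) = -2*V
27507 + A(U, 50) = 27507 - 2*50 = 27507 - 100 = 27407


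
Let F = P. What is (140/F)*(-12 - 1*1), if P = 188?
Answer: -455/47 ≈ -9.6808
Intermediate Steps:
F = 188
(140/F)*(-12 - 1*1) = (140/188)*(-12 - 1*1) = (140*(1/188))*(-12 - 1) = (35/47)*(-13) = -455/47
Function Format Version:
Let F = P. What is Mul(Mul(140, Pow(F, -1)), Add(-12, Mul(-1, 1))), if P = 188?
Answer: Rational(-455, 47) ≈ -9.6808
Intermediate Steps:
F = 188
Mul(Mul(140, Pow(F, -1)), Add(-12, Mul(-1, 1))) = Mul(Mul(140, Pow(188, -1)), Add(-12, Mul(-1, 1))) = Mul(Mul(140, Rational(1, 188)), Add(-12, -1)) = Mul(Rational(35, 47), -13) = Rational(-455, 47)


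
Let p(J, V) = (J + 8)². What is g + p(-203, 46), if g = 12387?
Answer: 50412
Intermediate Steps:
p(J, V) = (8 + J)²
g + p(-203, 46) = 12387 + (8 - 203)² = 12387 + (-195)² = 12387 + 38025 = 50412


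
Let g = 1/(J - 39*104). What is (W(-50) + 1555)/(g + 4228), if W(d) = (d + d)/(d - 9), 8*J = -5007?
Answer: 3440054475/9343224188 ≈ 0.36819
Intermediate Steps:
J = -5007/8 (J = (⅛)*(-5007) = -5007/8 ≈ -625.88)
W(d) = 2*d/(-9 + d) (W(d) = (2*d)/(-9 + d) = 2*d/(-9 + d))
g = -8/37455 (g = 1/(-5007/8 - 39*104) = 1/(-5007/8 - 4056) = 1/(-37455/8) = -8/37455 ≈ -0.00021359)
(W(-50) + 1555)/(g + 4228) = (2*(-50)/(-9 - 50) + 1555)/(-8/37455 + 4228) = (2*(-50)/(-59) + 1555)/(158359732/37455) = (2*(-50)*(-1/59) + 1555)*(37455/158359732) = (100/59 + 1555)*(37455/158359732) = (91845/59)*(37455/158359732) = 3440054475/9343224188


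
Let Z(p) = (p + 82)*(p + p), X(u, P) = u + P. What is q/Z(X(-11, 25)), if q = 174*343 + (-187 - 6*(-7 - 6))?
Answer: 59573/2688 ≈ 22.163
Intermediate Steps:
X(u, P) = P + u
Z(p) = 2*p*(82 + p) (Z(p) = (82 + p)*(2*p) = 2*p*(82 + p))
q = 59573 (q = 59682 + (-187 - 6*(-13)) = 59682 + (-187 - 1*(-78)) = 59682 + (-187 + 78) = 59682 - 109 = 59573)
q/Z(X(-11, 25)) = 59573/((2*(25 - 11)*(82 + (25 - 11)))) = 59573/((2*14*(82 + 14))) = 59573/((2*14*96)) = 59573/2688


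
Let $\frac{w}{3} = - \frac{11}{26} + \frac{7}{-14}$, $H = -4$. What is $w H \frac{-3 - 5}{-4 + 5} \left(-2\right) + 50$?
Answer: $\frac{2954}{13} \approx 227.23$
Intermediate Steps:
$w = - \frac{36}{13}$ ($w = 3 \left(- \frac{11}{26} + \frac{7}{-14}\right) = 3 \left(\left(-11\right) \frac{1}{26} + 7 \left(- \frac{1}{14}\right)\right) = 3 \left(- \frac{11}{26} - \frac{1}{2}\right) = 3 \left(- \frac{12}{13}\right) = - \frac{36}{13} \approx -2.7692$)
$w H \frac{-3 - 5}{-4 + 5} \left(-2\right) + 50 = - \frac{36 - 4 \frac{-3 - 5}{-4 + 5} \left(-2\right)}{13} + 50 = - \frac{36 - 4 \left(- \frac{8}{1}\right) \left(-2\right)}{13} + 50 = - \frac{36 - 4 \left(\left(-8\right) 1\right) \left(-2\right)}{13} + 50 = - \frac{36 \left(-4\right) \left(-8\right) \left(-2\right)}{13} + 50 = - \frac{36 \cdot 32 \left(-2\right)}{13} + 50 = \left(- \frac{36}{13}\right) \left(-64\right) + 50 = \frac{2304}{13} + 50 = \frac{2954}{13}$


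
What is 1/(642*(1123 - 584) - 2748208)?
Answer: -1/2402170 ≈ -4.1629e-7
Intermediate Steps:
1/(642*(1123 - 584) - 2748208) = 1/(642*539 - 2748208) = 1/(346038 - 2748208) = 1/(-2402170) = -1/2402170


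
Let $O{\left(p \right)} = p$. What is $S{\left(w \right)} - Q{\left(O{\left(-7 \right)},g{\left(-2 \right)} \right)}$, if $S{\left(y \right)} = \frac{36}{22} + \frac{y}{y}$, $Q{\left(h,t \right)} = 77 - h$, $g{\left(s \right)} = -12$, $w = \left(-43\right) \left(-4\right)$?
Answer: $- \frac{895}{11} \approx -81.364$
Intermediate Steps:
$w = 172$
$S{\left(y \right)} = \frac{29}{11}$ ($S{\left(y \right)} = 36 \cdot \frac{1}{22} + 1 = \frac{18}{11} + 1 = \frac{29}{11}$)
$S{\left(w \right)} - Q{\left(O{\left(-7 \right)},g{\left(-2 \right)} \right)} = \frac{29}{11} - \left(77 - -7\right) = \frac{29}{11} - \left(77 + 7\right) = \frac{29}{11} - 84 = - \frac{895}{11}$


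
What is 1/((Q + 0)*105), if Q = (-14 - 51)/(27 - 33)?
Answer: 2/2275 ≈ 0.00087912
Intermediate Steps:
Q = 65/6 (Q = -65/(-6) = -65*(-1/6) = 65/6 ≈ 10.833)
1/((Q + 0)*105) = 1/((65/6 + 0)*105) = 1/((65/6)*105) = 1/(2275/2) = 2/2275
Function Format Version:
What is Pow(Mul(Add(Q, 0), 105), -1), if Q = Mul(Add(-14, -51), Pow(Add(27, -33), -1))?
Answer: Rational(2, 2275) ≈ 0.00087912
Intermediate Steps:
Q = Rational(65, 6) (Q = Mul(-65, Pow(-6, -1)) = Mul(-65, Rational(-1, 6)) = Rational(65, 6) ≈ 10.833)
Pow(Mul(Add(Q, 0), 105), -1) = Pow(Mul(Add(Rational(65, 6), 0), 105), -1) = Pow(Mul(Rational(65, 6), 105), -1) = Pow(Rational(2275, 2), -1) = Rational(2, 2275)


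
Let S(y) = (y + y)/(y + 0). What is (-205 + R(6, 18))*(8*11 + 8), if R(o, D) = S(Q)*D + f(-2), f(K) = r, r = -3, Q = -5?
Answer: -16512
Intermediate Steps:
f(K) = -3
S(y) = 2 (S(y) = (2*y)/y = 2)
R(o, D) = -3 + 2*D (R(o, D) = 2*D - 3 = -3 + 2*D)
(-205 + R(6, 18))*(8*11 + 8) = (-205 + (-3 + 2*18))*(8*11 + 8) = (-205 + (-3 + 36))*(88 + 8) = (-205 + 33)*96 = -172*96 = -16512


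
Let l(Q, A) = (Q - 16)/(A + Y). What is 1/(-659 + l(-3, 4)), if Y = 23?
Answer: -27/17812 ≈ -0.0015158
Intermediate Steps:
l(Q, A) = (-16 + Q)/(23 + A) (l(Q, A) = (Q - 16)/(A + 23) = (-16 + Q)/(23 + A))
1/(-659 + l(-3, 4)) = 1/(-659 + (-16 - 3)/(23 + 4)) = 1/(-659 - 19/27) = 1/(-17812/27) = -27/17812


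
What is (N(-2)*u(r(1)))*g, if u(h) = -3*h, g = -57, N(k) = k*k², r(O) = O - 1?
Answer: 0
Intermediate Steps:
r(O) = -1 + O
N(k) = k³
(N(-2)*u(r(1)))*g = ((-2)³*(-3*(-1 + 1)))*(-57) = -(-24)*0*(-57) = -8*0*(-57) = 0*(-57) = 0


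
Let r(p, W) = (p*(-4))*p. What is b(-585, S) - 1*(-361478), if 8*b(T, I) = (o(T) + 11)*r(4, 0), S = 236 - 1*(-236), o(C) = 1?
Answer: 361382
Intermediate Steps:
r(p, W) = -4*p² (r(p, W) = (-4*p)*p = -4*p²)
S = 472 (S = 236 + 236 = 472)
b(T, I) = -96 (b(T, I) = ((1 + 11)*(-4*4²))/8 = (12*(-4*16))/8 = (12*(-64))/8 = (⅛)*(-768) = -96)
b(-585, S) - 1*(-361478) = -96 - 1*(-361478) = -96 + 361478 = 361382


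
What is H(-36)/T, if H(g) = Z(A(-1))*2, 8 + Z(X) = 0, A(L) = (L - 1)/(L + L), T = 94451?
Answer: -16/94451 ≈ -0.00016940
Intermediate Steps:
A(L) = (-1 + L)/(2*L) (A(L) = (-1 + L)/((2*L)) = (-1 + L)*(1/(2*L)) = (-1 + L)/(2*L))
Z(X) = -8 (Z(X) = -8 + 0 = -8)
H(g) = -16 (H(g) = -8*2 = -16)
H(-36)/T = -16/94451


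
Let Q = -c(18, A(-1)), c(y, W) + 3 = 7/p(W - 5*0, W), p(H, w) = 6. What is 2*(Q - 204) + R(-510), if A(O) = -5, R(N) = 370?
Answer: -103/3 ≈ -34.333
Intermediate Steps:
c(y, W) = -11/6 (c(y, W) = -3 + 7/6 = -11/6)
Q = 11/6 (Q = -1*(-11/6) = 11/6 ≈ 1.8333)
2*(Q - 204) + R(-510) = 2*(11/6 - 204) + 370 = 2*(-1213/6) + 370 = -1213/3 + 370 = -103/3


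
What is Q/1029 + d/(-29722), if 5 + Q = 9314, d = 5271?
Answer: 12917059/1456378 ≈ 8.8693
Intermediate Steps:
Q = 9309 (Q = -5 + 9314 = 9309)
Q/1029 + d/(-29722) = 9309/1029 + 5271/(-29722) = 9309*(1/1029) + 5271*(-1/29722) = 3103/343 - 753/4246 = 12917059/1456378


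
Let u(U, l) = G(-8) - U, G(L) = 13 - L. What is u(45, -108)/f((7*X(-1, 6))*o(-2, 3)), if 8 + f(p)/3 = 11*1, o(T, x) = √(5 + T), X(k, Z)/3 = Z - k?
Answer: -8/3 ≈ -2.6667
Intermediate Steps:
X(k, Z) = -3*k + 3*Z (X(k, Z) = 3*(Z - k) = -3*k + 3*Z)
u(U, l) = 21 - U (u(U, l) = (13 - 1*(-8)) - U = (13 + 8) - U = 21 - U)
f(p) = 9 (f(p) = -24 + 3*(11*1) = -24 + 3*11 = -24 + 33 = 9)
u(45, -108)/f((7*X(-1, 6))*o(-2, 3)) = (21 - 1*45)/9 = (21 - 45)*(⅑) = -24*⅑ = -8/3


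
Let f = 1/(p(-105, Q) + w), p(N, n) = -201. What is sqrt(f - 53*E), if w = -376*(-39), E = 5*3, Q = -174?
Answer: 26*I*sqrt(27333463)/4821 ≈ 28.196*I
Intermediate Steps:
E = 15
w = 14664
f = 1/14463 (f = 1/(-201 + 14664) = 1/14463 ≈ 6.9142e-5)
sqrt(f - 53*E) = sqrt(1/14463 - 53*15) = sqrt(1/14463 - 795) = sqrt(-11498084/14463) = 26*I*sqrt(27333463)/4821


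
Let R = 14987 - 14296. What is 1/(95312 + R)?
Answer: 1/96003 ≈ 1.0416e-5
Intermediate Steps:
R = 691
1/(95312 + R) = 1/(95312 + 691) = 1/96003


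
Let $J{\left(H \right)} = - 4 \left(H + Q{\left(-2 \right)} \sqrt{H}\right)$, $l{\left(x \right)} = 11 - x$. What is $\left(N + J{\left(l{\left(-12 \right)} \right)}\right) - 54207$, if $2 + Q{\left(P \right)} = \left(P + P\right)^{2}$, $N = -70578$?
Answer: $-124877 - 56 \sqrt{23} \approx -1.2515 \cdot 10^{5}$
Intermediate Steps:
$Q{\left(P \right)} = -2 + 4 P^{2}$ ($Q{\left(P \right)} = -2 + \left(P + P\right)^{2} = -2 + \left(2 P\right)^{2} = -2 + 4 P^{2}$)
$J{\left(H \right)} = - 56 \sqrt{H} - 4 H$ ($J{\left(H \right)} = - 4 \left(H + \left(-2 + 4 \left(-2\right)^{2}\right) \sqrt{H}\right) = - 4 \left(H + \left(-2 + 4 \cdot 4\right) \sqrt{H}\right) = - 4 \left(H + \left(-2 + 16\right) \sqrt{H}\right) = - 4 \left(H + 14 \sqrt{H}\right) = - 56 \sqrt{H} - 4 H$)
$\left(N + J{\left(l{\left(-12 \right)} \right)}\right) - 54207 = \left(-70578 - \left(4 \left(11 - -12\right) + 56 \sqrt{11 - -12}\right)\right) - 54207 = \left(-70578 - \left(4 \left(11 + 12\right) + 56 \sqrt{11 + 12}\right)\right) - 54207 = \left(-70578 - \left(92 + 56 \sqrt{23}\right)\right) - 54207 = \left(-70670 - 56 \sqrt{23}\right) - 54207 = -124877 - 56 \sqrt{23}$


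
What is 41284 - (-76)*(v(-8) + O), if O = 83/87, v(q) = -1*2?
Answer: 3584792/87 ≈ 41205.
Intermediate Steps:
v(q) = -2
O = 83/87 (O = 83*(1/87) = 83/87 ≈ 0.95402)
41284 - (-76)*(v(-8) + O) = 41284 - (-76)*(-2 + 83/87) = 41284 - (-76)*(-91)/87 = 41284 - 1*6916/87 = 41284 - 6916/87 = 3584792/87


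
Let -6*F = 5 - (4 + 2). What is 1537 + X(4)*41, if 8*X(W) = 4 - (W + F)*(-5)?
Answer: 79885/48 ≈ 1664.3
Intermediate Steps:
F = ⅙ (F = -(5 - (4 + 2))/6 = -(5 - 1*6)/6 = -(5 - 6)/6 = -⅙*(-1) = ⅙ ≈ 0.16667)
X(W) = 29/48 + 5*W/8 (X(W) = (4 - (W + ⅙)*(-5))/8 = (4 - (⅙ + W)*(-5))/8 = (4 + (-⅙ - W)*(-5))/8 = (4 + (⅚ + 5*W))/8 = (29/6 + 5*W)/8 = 29/48 + 5*W/8)
1537 + X(4)*41 = 1537 + (29/48 + (5/8)*4)*41 = 1537 + (29/48 + 5/2)*41 = 1537 + (149/48)*41 = 1537 + 6109/48 = 79885/48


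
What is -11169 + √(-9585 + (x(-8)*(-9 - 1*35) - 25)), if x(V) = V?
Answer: -11169 + I*√9258 ≈ -11169.0 + 96.219*I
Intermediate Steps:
-11169 + √(-9585 + (x(-8)*(-9 - 1*35) - 25)) = -11169 + √(-9585 + (-8*(-9 - 1*35) - 25)) = -11169 + √(-9585 + (-8*(-9 - 35) - 25)) = -11169 + √(-9585 + (-8*(-44) - 25)) = -11169 + √(-9585 + (352 - 25)) = -11169 + √(-9585 + 327) = -11169 + √(-9258) = -11169 + I*√9258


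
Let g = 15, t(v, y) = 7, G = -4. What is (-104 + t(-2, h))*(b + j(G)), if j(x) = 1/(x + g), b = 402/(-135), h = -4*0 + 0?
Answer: 138613/495 ≈ 280.03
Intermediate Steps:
h = 0 (h = 0 + 0 = 0)
b = -134/45 (b = 402*(-1/135) = -134/45 ≈ -2.9778)
j(x) = 1/(15 + x) (j(x) = 1/(x + 15) = 1/(15 + x))
(-104 + t(-2, h))*(b + j(G)) = (-104 + 7)*(-134/45 + 1/(15 - 4)) = -97*(-134/45 + 1/11) = -97*(-1429/495) = 138613/495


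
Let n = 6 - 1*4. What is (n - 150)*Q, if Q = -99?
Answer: 14652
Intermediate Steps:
n = 2 (n = 6 - 4 = 2)
(n - 150)*Q = (2 - 150)*(-99) = -148*(-99) = 14652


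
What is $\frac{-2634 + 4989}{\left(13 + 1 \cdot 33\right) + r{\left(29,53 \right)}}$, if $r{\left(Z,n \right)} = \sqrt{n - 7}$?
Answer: $\frac{157}{3} - \frac{157 \sqrt{46}}{138} \approx 44.617$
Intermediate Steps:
$r{\left(Z,n \right)} = \sqrt{-7 + n}$
$\frac{-2634 + 4989}{\left(13 + 1 \cdot 33\right) + r{\left(29,53 \right)}} = \frac{-2634 + 4989}{\left(13 + 1 \cdot 33\right) + \sqrt{-7 + 53}} = \frac{2355}{\left(13 + 33\right) + \sqrt{46}} = \frac{2355}{46 + \sqrt{46}}$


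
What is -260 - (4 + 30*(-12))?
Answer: 96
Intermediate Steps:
-260 - (4 + 30*(-12)) = -260 - (4 - 360) = -260 - 1*(-356) = -260 + 356 = 96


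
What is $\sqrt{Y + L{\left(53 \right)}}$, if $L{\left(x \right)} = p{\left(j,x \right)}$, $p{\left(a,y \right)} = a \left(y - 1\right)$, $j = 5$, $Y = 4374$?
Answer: $\sqrt{4634} \approx 68.073$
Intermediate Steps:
$p{\left(a,y \right)} = a \left(-1 + y\right)$
$L{\left(x \right)} = -5 + 5 x$ ($L{\left(x \right)} = 5 \left(-1 + x\right) = -5 + 5 x$)
$\sqrt{Y + L{\left(53 \right)}} = \sqrt{4374 + \left(-5 + 5 \cdot 53\right)} = \sqrt{4374 + \left(-5 + 265\right)} = \sqrt{4374 + 260} = \sqrt{4634}$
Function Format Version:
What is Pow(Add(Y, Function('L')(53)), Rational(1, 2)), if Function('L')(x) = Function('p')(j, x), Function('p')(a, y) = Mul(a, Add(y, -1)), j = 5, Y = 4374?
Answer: Pow(4634, Rational(1, 2)) ≈ 68.073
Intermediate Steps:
Function('p')(a, y) = Mul(a, Add(-1, y))
Function('L')(x) = Add(-5, Mul(5, x)) (Function('L')(x) = Mul(5, Add(-1, x)) = Add(-5, Mul(5, x)))
Pow(Add(Y, Function('L')(53)), Rational(1, 2)) = Pow(Add(4374, Add(-5, Mul(5, 53))), Rational(1, 2)) = Pow(Add(4374, Add(-5, 265)), Rational(1, 2)) = Pow(Add(4374, 260), Rational(1, 2)) = Pow(4634, Rational(1, 2))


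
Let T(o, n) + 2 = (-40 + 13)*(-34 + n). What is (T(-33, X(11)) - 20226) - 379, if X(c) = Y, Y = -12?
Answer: -19365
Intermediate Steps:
X(c) = -12
T(o, n) = 916 - 27*n (T(o, n) = -2 + (-40 + 13)*(-34 + n) = -2 - 27*(-34 + n) = -2 + (918 - 27*n) = 916 - 27*n)
(T(-33, X(11)) - 20226) - 379 = ((916 - 27*(-12)) - 20226) - 379 = ((916 + 324) - 20226) - 379 = (1240 - 20226) - 379 = -18986 - 379 = -19365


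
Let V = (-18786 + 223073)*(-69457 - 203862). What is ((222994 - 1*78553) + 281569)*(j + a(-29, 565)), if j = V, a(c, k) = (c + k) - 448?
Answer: -23786489221274650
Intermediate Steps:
a(c, k) = -448 + c + k
V = -55835518553 (V = 204287*(-273319) = -55835518553)
j = -55835518553
((222994 - 1*78553) + 281569)*(j + a(-29, 565)) = ((222994 - 1*78553) + 281569)*(-55835518553 + (-448 - 29 + 565)) = ((222994 - 78553) + 281569)*(-55835518553 + 88) = (144441 + 281569)*(-55835518465) = 426010*(-55835518465) = -23786489221274650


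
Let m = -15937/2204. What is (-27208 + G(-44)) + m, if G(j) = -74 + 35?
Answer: -60068325/2204 ≈ -27254.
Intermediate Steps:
m = -15937/2204 (m = -15937*1/2204 = -15937/2204 ≈ -7.2309)
G(j) = -39
(-27208 + G(-44)) + m = (-27208 - 39) - 15937/2204 = -27247 - 15937/2204 = -60068325/2204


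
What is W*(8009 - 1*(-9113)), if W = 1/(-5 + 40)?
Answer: 2446/5 ≈ 489.20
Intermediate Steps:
W = 1/35 ≈ 0.028571
W*(8009 - 1*(-9113)) = (8009 - 1*(-9113))/35 = (8009 + 9113)/35 = (1/35)*17122 = 2446/5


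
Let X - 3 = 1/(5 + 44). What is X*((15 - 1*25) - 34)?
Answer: -6512/49 ≈ -132.90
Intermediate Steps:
X = 148/49 (X = 3 + 1/(5 + 44) = 3 + 1/49 = 148/49 ≈ 3.0204)
X*((15 - 1*25) - 34) = 148*((15 - 1*25) - 34)/49 = 148*((15 - 25) - 34)/49 = 148*(-10 - 34)/49 = (148/49)*(-44) = -6512/49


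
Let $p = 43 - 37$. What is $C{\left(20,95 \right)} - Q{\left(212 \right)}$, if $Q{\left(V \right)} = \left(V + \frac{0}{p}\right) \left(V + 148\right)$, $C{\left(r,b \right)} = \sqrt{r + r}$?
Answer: $-76320 + 2 \sqrt{10} \approx -76314.0$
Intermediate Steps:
$C{\left(r,b \right)} = \sqrt{2} \sqrt{r}$ ($C{\left(r,b \right)} = \sqrt{2 r} = \sqrt{2} \sqrt{r}$)
$p = 6$
$Q{\left(V \right)} = V \left(148 + V\right)$ ($Q{\left(V \right)} = \left(V + \frac{0}{6}\right) \left(V + 148\right) = \left(V + 0 \cdot \frac{1}{6}\right) \left(148 + V\right) = \left(V + 0\right) \left(148 + V\right) = V \left(148 + V\right)$)
$C{\left(20,95 \right)} - Q{\left(212 \right)} = \sqrt{2} \sqrt{20} - 212 \left(148 + 212\right) = \sqrt{2} \cdot 2 \sqrt{5} - 212 \cdot 360 = 2 \sqrt{10} - 76320 = -76320 + 2 \sqrt{10}$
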